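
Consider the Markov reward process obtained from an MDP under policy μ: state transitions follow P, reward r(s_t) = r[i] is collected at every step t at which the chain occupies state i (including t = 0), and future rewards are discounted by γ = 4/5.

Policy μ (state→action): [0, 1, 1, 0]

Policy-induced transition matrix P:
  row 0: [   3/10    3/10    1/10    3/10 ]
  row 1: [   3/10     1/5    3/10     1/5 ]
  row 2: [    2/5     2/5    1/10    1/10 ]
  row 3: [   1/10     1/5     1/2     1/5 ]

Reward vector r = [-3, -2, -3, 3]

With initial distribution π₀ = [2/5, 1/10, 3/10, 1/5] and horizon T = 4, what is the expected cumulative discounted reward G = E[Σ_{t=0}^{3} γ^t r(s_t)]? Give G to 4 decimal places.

G = -4.5668

t=0: π = [0.4000, 0.1000, 0.3000, 0.2000], E[r] = -1.7000, γ^t·E[r] = -1.700000, running G = -1.700000
t=1: π = [0.2900, 0.3000, 0.2000, 0.2100], E[r] = -1.4400, γ^t·E[r] = -1.152000, running G = -2.852000
t=2: π = [0.2780, 0.2690, 0.2440, 0.2090], E[r] = -1.4770, γ^t·E[r] = -0.945280, running G = -3.797280
t=3: π = [0.2826, 0.2766, 0.2374, 0.2034], E[r] = -1.5030, γ^t·E[r] = -0.769536, running G = -4.566816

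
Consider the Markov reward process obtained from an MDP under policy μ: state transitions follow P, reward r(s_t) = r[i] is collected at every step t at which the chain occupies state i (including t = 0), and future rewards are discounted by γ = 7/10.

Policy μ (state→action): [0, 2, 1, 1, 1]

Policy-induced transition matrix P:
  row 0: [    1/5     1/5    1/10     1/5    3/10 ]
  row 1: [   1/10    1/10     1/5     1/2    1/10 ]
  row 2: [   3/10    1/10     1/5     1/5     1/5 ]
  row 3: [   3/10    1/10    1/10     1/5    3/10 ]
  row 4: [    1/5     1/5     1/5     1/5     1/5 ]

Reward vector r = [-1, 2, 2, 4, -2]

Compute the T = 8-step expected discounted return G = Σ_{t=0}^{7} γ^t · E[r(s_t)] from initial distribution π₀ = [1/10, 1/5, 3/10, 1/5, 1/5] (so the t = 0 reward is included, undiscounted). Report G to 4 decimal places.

t=0: π = [0.1000, 0.2000, 0.3000, 0.2000, 0.2000], E[r] = 1.3000, γ^t·E[r] = 1.300000, running G = 1.300000
t=1: π = [0.2300, 0.1300, 0.1700, 0.2600, 0.2100], E[r] = 0.9900, γ^t·E[r] = 0.693000, running G = 1.993000
t=2: π = [0.2300, 0.1440, 0.1510, 0.2390, 0.2360], E[r] = 0.8440, γ^t·E[r] = 0.413560, running G = 2.406560
t=3: π = [0.2246, 0.1466, 0.1531, 0.2432, 0.2325], E[r] = 0.8826, γ^t·E[r] = 0.302732, running G = 2.709292
t=4: π = [0.2250, 0.1457, 0.1532, 0.2440, 0.2321], E[r] = 0.8846, γ^t·E[r] = 0.212385, running G = 2.921677
t=5: π = [0.2251, 0.1457, 0.1531, 0.2437, 0.2323], E[r] = 0.8827, γ^t·E[r] = 0.148353, running G = 3.070030
t=6: π = [0.2251, 0.1457, 0.1531, 0.2437, 0.2323], E[r] = 0.8828, γ^t·E[r] = 0.103864, running G = 3.173894
t=7: π = [0.2251, 0.1457, 0.1531, 0.2437, 0.2323], E[r] = 0.8829, γ^t·E[r] = 0.072710, running G = 3.246604

G = 3.2466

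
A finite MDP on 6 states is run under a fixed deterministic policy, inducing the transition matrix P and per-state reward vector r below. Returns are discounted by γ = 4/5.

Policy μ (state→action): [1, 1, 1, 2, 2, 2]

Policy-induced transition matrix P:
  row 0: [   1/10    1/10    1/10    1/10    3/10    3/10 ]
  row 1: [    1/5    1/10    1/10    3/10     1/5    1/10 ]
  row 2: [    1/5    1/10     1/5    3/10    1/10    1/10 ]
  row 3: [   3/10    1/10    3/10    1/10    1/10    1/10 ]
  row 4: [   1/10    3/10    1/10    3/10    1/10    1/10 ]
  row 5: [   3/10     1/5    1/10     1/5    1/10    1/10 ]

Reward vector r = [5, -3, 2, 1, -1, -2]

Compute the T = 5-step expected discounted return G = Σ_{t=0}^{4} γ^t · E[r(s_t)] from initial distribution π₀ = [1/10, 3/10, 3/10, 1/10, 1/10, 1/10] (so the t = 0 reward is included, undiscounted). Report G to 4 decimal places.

G = 1.6436

t=0: π = [0.1000, 0.3000, 0.3000, 0.1000, 0.1000, 0.1000], E[r] = 0.0000, γ^t·E[r] = 0.000000, running G = 0.000000
t=1: π = [0.2000, 0.1300, 0.1500, 0.2500, 0.1500, 0.1200], E[r] = 0.7700, γ^t·E[r] = 0.616000, running G = 0.616000
t=2: π = [0.2020, 0.1420, 0.1650, 0.1980, 0.1530, 0.1400], E[r] = 0.6790, γ^t·E[r] = 0.434560, running G = 1.050560
t=3: π = [0.1983, 0.1446, 0.1561, 0.2060, 0.1546, 0.1404], E[r] = 0.6405, γ^t·E[r] = 0.327936, running G = 1.378496
t=4: π = [0.1994, 0.1450, 0.1568, 0.2051, 0.1541, 0.1397], E[r] = 0.6472, γ^t·E[r] = 0.265073, running G = 1.643569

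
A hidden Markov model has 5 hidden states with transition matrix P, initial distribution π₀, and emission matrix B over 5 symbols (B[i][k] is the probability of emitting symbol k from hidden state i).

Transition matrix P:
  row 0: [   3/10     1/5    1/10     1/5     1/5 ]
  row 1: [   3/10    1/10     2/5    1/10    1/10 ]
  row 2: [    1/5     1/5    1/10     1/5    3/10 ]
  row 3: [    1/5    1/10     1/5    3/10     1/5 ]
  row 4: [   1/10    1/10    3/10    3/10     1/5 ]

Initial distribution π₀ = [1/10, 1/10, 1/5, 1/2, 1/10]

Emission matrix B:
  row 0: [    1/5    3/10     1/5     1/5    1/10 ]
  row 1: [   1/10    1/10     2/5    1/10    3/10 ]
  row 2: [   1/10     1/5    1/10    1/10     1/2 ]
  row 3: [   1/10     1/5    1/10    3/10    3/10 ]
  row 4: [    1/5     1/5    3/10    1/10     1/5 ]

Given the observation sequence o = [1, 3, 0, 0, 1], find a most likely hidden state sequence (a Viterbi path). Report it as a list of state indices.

path = [3, 3, 0, 0, 0]

t=0: δ = [3.000e-02, 1.000e-02, 4.000e-02, 1.000e-01, 2.000e-02]  (obs o_0=1)
t=1: δ = [4.000e-03, 1.000e-03, 2.000e-03, 9.000e-03, 2.000e-03]  ψ = [3, 3, 3, 3, 3]  (obs o_1=3)
t=2: δ = [3.600e-04, 9.000e-05, 1.800e-04, 2.700e-04, 3.600e-04]  ψ = [3, 3, 3, 3, 3]  (obs o_2=0)
t=3: δ = [2.160e-05, 7.200e-06, 1.080e-05, 1.080e-05, 1.440e-05]  ψ = [0, 0, 4, 4, 0]  (obs o_3=0)
t=4: δ = [1.944e-06, 4.320e-07, 8.640e-07, 8.640e-07, 8.640e-07]  ψ = [0, 0, 4, 0, 0]  (obs o_4=1)
backtrack: best end state = 0; path = [3, 3, 0, 0, 0]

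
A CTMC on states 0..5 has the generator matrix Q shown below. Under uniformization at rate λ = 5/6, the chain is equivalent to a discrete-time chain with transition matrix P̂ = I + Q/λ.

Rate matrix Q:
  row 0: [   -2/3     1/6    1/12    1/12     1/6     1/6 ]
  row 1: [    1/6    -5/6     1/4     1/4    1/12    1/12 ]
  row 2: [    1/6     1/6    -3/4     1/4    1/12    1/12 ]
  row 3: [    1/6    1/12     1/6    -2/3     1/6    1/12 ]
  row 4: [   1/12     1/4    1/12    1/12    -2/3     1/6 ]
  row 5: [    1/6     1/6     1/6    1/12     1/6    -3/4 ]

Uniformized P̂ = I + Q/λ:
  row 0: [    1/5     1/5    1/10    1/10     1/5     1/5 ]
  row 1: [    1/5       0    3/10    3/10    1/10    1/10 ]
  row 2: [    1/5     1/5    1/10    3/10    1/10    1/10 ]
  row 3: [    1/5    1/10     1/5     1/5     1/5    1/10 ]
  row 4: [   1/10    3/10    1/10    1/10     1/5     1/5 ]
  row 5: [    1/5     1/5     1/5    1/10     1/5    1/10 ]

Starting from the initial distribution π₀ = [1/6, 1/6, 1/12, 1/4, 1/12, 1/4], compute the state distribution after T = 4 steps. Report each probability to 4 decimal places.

t=0: π = [0.1667, 0.1667, 0.0833, 0.2500, 0.0833, 0.2500]
t=1: π = [0.1917, 0.1500, 0.1833, 0.1750, 0.1750, 0.1250]
t=2: π = [0.1825, 0.1700, 0.1600, 0.1842, 0.1667, 0.1367]
t=3: π = [0.1833, 0.1643, 0.1661, 0.1844, 0.1670, 0.1349]
t=4: π = [0.1833, 0.1654, 0.1648, 0.1845, 0.1670, 0.1350]

π = [0.1833, 0.1654, 0.1648, 0.1845, 0.1670, 0.1350]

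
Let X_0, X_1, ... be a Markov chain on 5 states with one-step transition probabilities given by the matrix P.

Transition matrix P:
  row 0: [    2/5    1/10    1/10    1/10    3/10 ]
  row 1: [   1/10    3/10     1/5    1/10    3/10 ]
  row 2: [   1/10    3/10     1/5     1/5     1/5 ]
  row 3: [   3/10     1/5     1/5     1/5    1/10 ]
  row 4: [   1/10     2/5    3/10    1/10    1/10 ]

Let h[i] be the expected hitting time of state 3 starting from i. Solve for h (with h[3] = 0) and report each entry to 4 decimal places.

h = [8.3887, 8.2715, 7.4512, 0.0000, 8.2031]

First-step conditioning: h[3] = 0; for i ≠ 3, h[i] = 1 + Σ_k P[i][k]·h[k].
  h[0] = 1 + 2/5·h[0] + 1/10·h[1] + 1/10·h[2] + 3/10·h[4]
  h[1] = 1 + 1/10·h[0] + 3/10·h[1] + 1/5·h[2] + 3/10·h[4]
  h[2] = 1 + 1/10·h[0] + 3/10·h[1] + 1/5·h[2] + 1/5·h[4]
  h[4] = 1 + 1/10·h[0] + 2/5·h[1] + 3/10·h[2] + 1/10·h[4]
Solving the 4×4 linear system over states ≠ 3 gives exactly h = [4295/512, 4235/512, 3815/512, 0, 525/64] (h[3] = 0 is the target).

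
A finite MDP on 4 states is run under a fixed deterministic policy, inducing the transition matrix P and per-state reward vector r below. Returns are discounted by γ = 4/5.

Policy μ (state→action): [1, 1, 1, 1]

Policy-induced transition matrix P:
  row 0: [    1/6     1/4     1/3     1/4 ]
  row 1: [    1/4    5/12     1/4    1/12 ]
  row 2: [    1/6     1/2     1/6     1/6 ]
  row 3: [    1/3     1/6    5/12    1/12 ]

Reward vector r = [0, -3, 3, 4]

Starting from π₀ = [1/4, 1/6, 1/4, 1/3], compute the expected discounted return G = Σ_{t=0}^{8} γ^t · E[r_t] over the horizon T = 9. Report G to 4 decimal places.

t=0: π = [0.2500, 0.1667, 0.2500, 0.3333], E[r] = 1.5833, γ^t·E[r] = 1.583333, running G = 1.583333
t=1: π = [0.2361, 0.3125, 0.3056, 0.1458], E[r] = 0.5625, γ^t·E[r] = 0.450000, running G = 2.033333
t=2: π = [0.2170, 0.3663, 0.2685, 0.1481], E[r] = 0.2992, γ^t·E[r] = 0.191481, running G = 2.224815
t=3: π = [0.2219, 0.3658, 0.2704, 0.1419], E[r] = 0.2812, γ^t·E[r] = 0.143975, running G = 2.368790
t=4: π = [0.2208, 0.3667, 0.2696, 0.1428], E[r] = 0.2800, γ^t·E[r] = 0.114668, running G = 2.483458
t=5: π = [0.2210, 0.3666, 0.2697, 0.1426], E[r] = 0.2798, γ^t·E[r] = 0.091671, running G = 2.575130
t=6: π = [0.2210, 0.3667, 0.2697, 0.1427], E[r] = 0.2798, γ^t·E[r] = 0.073338, running G = 2.648468
t=7: π = [0.2210, 0.3666, 0.2697, 0.1426], E[r] = 0.2798, γ^t·E[r] = 0.058670, running G = 2.707137
t=8: π = [0.2210, 0.3667, 0.2697, 0.1426], E[r] = 0.2798, γ^t·E[r] = 0.046936, running G = 2.754073

G = 2.7541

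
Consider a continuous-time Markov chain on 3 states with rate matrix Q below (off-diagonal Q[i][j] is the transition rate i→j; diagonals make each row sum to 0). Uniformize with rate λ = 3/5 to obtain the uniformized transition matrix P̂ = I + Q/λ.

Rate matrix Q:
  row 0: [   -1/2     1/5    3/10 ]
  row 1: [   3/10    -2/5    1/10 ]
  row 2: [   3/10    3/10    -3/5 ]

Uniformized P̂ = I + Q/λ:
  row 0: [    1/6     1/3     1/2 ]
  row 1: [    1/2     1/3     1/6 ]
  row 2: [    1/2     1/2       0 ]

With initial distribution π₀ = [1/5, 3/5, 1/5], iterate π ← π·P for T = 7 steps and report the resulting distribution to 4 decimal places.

π = [0.3751, 0.3751, 0.2498]

t=0: π = [0.2000, 0.6000, 0.2000]
t=1: π = [0.4333, 0.3667, 0.2000]
t=2: π = [0.3556, 0.3667, 0.2778]
t=3: π = [0.3815, 0.3796, 0.2389]
t=4: π = [0.3728, 0.3731, 0.2540]
t=5: π = [0.3757, 0.3757, 0.2486]
t=6: π = [0.3748, 0.3748, 0.2505]
t=7: π = [0.3751, 0.3751, 0.2498]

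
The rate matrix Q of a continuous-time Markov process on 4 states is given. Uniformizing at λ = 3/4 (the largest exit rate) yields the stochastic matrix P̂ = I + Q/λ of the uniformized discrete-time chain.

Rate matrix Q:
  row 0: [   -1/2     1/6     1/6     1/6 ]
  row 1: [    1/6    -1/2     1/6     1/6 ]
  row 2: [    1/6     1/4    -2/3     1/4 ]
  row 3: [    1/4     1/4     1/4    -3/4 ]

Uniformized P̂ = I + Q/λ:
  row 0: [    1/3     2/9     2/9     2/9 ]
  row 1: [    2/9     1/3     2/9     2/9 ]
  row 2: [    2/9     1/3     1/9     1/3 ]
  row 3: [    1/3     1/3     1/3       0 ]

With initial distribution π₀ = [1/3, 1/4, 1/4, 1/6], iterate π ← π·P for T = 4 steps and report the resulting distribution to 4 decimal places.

π = [0.2753, 0.3028, 0.2204, 0.2016]

t=0: π = [0.3333, 0.2500, 0.2500, 0.1667]
t=1: π = [0.2778, 0.2963, 0.2130, 0.2130]
t=2: π = [0.2767, 0.3025, 0.2222, 0.1986]
t=3: π = [0.2750, 0.3026, 0.2196, 0.2028]
t=4: π = [0.2753, 0.3028, 0.2204, 0.2016]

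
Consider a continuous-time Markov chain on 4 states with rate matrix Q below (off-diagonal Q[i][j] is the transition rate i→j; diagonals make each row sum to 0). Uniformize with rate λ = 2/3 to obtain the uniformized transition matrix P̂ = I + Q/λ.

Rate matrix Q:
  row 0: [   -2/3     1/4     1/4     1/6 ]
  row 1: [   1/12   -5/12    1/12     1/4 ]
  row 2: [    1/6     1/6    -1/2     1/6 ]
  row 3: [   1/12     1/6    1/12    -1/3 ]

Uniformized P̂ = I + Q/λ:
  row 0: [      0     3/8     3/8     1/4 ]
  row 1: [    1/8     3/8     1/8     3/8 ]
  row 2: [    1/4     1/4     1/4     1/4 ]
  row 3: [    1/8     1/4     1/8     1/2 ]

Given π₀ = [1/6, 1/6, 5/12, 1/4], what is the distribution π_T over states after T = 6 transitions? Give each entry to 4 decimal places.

t=0: π = [0.1667, 0.1667, 0.4167, 0.2500]
t=1: π = [0.1563, 0.2917, 0.2188, 0.3333]
t=2: π = [0.1328, 0.3060, 0.1914, 0.3698]
t=3: π = [0.1323, 0.3049, 0.1821, 0.3807]
t=4: π = [0.1312, 0.3046, 0.1808, 0.3833]
t=5: π = [0.1312, 0.3045, 0.1804, 0.3839]
t=6: π = [0.1312, 0.3045, 0.1804, 0.3840]

π = [0.1312, 0.3045, 0.1804, 0.3840]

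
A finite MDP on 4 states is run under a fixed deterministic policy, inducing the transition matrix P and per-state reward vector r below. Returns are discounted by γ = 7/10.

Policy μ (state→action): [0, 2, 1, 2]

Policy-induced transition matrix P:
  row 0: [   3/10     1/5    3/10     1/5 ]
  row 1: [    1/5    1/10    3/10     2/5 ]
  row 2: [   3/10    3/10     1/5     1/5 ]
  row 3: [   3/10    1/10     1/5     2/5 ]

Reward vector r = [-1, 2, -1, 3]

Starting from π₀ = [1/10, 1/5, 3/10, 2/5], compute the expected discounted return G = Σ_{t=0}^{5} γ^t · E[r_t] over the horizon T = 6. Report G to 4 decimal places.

t=0: π = [0.1000, 0.2000, 0.3000, 0.4000], E[r] = 1.2000, γ^t·E[r] = 1.200000, running G = 1.200000
t=1: π = [0.2800, 0.1700, 0.2300, 0.3200], E[r] = 0.7900, γ^t·E[r] = 0.553000, running G = 1.753000
t=2: π = [0.2830, 0.1740, 0.2450, 0.2980], E[r] = 0.7140, γ^t·E[r] = 0.349860, running G = 2.102860
t=3: π = [0.2826, 0.1773, 0.2457, 0.2944], E[r] = 0.7095, γ^t·E[r] = 0.243359, running G = 2.346219
t=4: π = [0.2823, 0.1774, 0.2460, 0.2943], E[r] = 0.7096, γ^t·E[r] = 0.170365, running G = 2.516584
t=5: π = [0.2823, 0.1774, 0.2460, 0.2943], E[r] = 0.7097, γ^t·E[r] = 0.119274, running G = 2.635858

G = 2.6359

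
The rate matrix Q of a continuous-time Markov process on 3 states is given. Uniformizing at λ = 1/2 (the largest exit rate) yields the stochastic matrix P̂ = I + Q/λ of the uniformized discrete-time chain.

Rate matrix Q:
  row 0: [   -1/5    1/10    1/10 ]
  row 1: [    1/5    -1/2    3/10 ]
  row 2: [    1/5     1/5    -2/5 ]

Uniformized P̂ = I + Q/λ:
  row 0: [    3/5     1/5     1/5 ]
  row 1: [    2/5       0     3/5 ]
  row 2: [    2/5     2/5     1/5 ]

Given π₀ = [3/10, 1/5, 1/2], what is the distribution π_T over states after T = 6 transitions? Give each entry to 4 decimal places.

t=0: π = [0.3000, 0.2000, 0.5000]
t=1: π = [0.4600, 0.2600, 0.2800]
t=2: π = [0.4920, 0.2040, 0.3040]
t=3: π = [0.4984, 0.2200, 0.2816]
t=4: π = [0.4997, 0.2123, 0.2880]
t=5: π = [0.4999, 0.2151, 0.2849]
t=6: π = [0.5000, 0.2140, 0.2861]

π = [0.5000, 0.2140, 0.2861]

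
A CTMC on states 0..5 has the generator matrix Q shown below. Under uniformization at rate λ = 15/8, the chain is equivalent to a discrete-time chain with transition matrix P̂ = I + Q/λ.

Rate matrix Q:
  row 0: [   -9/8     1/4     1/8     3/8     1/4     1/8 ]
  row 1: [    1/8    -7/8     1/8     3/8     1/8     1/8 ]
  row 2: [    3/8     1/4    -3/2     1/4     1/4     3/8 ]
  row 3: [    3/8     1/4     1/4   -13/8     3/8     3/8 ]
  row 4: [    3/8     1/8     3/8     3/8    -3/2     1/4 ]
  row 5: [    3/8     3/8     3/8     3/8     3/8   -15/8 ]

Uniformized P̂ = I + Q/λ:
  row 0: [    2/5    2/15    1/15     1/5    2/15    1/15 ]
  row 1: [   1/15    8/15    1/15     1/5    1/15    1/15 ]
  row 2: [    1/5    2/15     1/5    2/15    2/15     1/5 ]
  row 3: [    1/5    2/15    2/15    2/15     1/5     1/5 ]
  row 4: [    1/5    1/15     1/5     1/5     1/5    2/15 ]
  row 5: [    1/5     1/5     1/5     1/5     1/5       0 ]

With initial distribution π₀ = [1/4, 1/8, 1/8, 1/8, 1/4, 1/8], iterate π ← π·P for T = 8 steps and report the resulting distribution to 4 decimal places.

t=0: π = [0.2500, 0.1250, 0.1250, 0.1250, 0.2500, 0.1250]
t=1: π = [0.2333, 0.1750, 0.1417, 0.1833, 0.1583, 0.1083]
t=2: π = [0.2233, 0.2000, 0.1333, 0.1783, 0.1517, 0.1133]
t=3: π = [0.2180, 0.2108, 0.1317, 0.1792, 0.1496, 0.1108]
t=4: π = [0.2155, 0.2151, 0.1309, 0.1793, 0.1486, 0.1107]
t=5: π = [0.2144, 0.2168, 0.1306, 0.1793, 0.1482, 0.1105]
t=6: π = [0.2140, 0.2176, 0.1305, 0.1793, 0.1481, 0.1105]
t=7: π = [0.2138, 0.2178, 0.1305, 0.1793, 0.1480, 0.1105]
t=8: π = [0.2137, 0.2180, 0.1305, 0.1793, 0.1480, 0.1105]

π = [0.2137, 0.2180, 0.1305, 0.1793, 0.1480, 0.1105]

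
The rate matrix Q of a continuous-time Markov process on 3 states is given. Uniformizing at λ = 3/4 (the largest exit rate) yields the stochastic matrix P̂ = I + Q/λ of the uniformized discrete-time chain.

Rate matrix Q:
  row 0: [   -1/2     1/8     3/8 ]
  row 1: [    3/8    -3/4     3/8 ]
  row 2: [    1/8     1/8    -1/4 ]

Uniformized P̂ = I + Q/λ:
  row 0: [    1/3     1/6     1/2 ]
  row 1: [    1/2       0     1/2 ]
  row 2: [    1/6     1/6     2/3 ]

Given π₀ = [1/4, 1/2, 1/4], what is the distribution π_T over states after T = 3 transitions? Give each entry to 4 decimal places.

π = [0.2604, 0.1412, 0.5984]

t=0: π = [0.2500, 0.5000, 0.2500]
t=1: π = [0.3750, 0.0833, 0.5417]
t=2: π = [0.2569, 0.1528, 0.5903]
t=3: π = [0.2604, 0.1412, 0.5984]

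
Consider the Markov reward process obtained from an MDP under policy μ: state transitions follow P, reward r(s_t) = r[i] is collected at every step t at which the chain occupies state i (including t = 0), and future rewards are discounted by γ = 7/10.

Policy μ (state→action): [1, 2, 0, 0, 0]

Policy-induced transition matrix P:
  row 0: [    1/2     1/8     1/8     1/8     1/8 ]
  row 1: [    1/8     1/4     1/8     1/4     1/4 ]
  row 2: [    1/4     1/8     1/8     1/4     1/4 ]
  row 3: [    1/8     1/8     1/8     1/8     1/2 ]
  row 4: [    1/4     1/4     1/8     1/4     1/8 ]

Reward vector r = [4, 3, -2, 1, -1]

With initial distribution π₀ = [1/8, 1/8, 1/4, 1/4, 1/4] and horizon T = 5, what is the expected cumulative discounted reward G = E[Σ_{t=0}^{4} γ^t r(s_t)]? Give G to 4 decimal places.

t=0: π = [0.1250, 0.1250, 0.2500, 0.2500, 0.2500], E[r] = 0.3750, γ^t·E[r] = 0.375000, running G = 0.375000
t=1: π = [0.2344, 0.1719, 0.1250, 0.2031, 0.2656], E[r] = 1.1406, γ^t·E[r] = 0.798438, running G = 1.173438
t=2: π = [0.2617, 0.1797, 0.1250, 0.1953, 0.2383], E[r] = 1.2930, γ^t·E[r] = 0.633555, running G = 1.806992
t=3: π = [0.2686, 0.1772, 0.1250, 0.1929, 0.2363], E[r] = 1.3125, γ^t·E[r] = 0.450188, running G = 2.257180
t=4: π = [0.2709, 0.1767, 0.1250, 0.1923, 0.2351], E[r] = 1.3208, γ^t·E[r] = 0.317124, running G = 2.574304

G = 2.5743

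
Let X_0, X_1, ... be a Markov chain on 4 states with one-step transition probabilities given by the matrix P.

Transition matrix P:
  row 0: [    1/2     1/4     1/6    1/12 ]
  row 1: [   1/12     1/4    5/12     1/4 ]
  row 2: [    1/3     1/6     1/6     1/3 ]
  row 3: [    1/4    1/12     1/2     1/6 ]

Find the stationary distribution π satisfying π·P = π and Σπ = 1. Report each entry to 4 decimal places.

Balance equations π_j = Σ_i π_i·P[i][j]:
  π_0 = 1/2·π_0 + 1/12·π_1 + 1/3·π_2 + 1/4·π_3
  π_1 = 1/4·π_0 + 1/4·π_1 + 1/6·π_2 + 1/12·π_3
  π_2 = 1/6·π_0 + 5/12·π_1 + 1/6·π_2 + 1/2·π_3
  normalize: π_0 + π_1 + π_2 + π_3 = 1
Solving the linear system gives exactly π = [498/1547, 298/1547, 437/1547, 314/1547].

π = [0.3219, 0.1926, 0.2825, 0.2030]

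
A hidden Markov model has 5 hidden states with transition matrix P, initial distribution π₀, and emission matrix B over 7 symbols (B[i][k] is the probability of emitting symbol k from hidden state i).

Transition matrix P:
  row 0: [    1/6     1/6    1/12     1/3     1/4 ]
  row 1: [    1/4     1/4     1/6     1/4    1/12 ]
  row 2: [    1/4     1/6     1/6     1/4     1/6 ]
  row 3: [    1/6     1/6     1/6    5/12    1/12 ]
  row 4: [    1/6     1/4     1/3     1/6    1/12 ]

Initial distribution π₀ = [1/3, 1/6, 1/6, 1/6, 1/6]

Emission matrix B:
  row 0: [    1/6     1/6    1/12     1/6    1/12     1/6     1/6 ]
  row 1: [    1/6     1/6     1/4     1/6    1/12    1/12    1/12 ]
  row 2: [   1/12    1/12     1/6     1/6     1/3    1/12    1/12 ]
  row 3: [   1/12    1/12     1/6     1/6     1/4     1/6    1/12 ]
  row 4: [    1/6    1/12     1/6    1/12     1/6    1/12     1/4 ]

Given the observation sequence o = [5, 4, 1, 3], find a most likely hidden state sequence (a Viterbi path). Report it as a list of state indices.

path = [0, 3, 3, 3]

t=0: δ = [5.556e-02, 1.389e-02, 1.389e-02, 2.778e-02, 1.389e-02]  (obs o_0=5)
t=1: δ = [7.716e-04, 7.716e-04, 1.543e-03, 4.630e-03, 2.315e-03]  ψ = [0, 0, 0, 0, 0]  (obs o_1=4)
t=2: δ = [1.286e-04, 1.286e-04, 6.430e-05, 1.608e-04, 3.215e-05]  ψ = [3, 3, 3, 3, 3]  (obs o_2=1)
t=3: δ = [5.358e-06, 5.358e-06, 4.465e-06, 1.116e-05, 2.679e-06]  ψ = [1, 1, 3, 3, 0]  (obs o_3=3)
backtrack: best end state = 3; path = [0, 3, 3, 3]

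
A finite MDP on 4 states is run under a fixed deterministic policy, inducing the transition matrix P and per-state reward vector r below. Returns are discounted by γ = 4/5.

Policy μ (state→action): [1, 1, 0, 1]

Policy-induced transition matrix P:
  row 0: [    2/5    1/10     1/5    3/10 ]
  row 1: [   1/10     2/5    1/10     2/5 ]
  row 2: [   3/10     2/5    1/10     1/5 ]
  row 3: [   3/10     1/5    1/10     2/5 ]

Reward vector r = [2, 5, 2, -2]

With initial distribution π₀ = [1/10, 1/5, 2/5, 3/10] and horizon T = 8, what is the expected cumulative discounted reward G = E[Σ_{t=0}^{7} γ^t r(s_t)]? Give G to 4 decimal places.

t=0: π = [0.1000, 0.2000, 0.4000, 0.3000], E[r] = 1.4000, γ^t·E[r] = 1.400000, running G = 1.400000
t=1: π = [0.2700, 0.3100, 0.1100, 0.3100], E[r] = 1.6900, γ^t·E[r] = 1.352000, running G = 2.752000
t=2: π = [0.2650, 0.2570, 0.1270, 0.3510], E[r] = 1.3670, γ^t·E[r] = 0.874880, running G = 3.626880
t=3: π = [0.2751, 0.2503, 0.1265, 0.3481], E[r] = 1.3585, γ^t·E[r] = 0.695552, running G = 4.322432
t=4: π = [0.2775, 0.2479, 0.1275, 0.3472], E[r] = 1.3548, γ^t·E[r] = 0.554922, running G = 4.877354
t=5: π = [0.2782, 0.2473, 0.1277, 0.3468], E[r] = 1.3550, γ^t·E[r] = 0.443996, running G = 5.321350
t=6: π = [0.2784, 0.2472, 0.1278, 0.3466], E[r] = 1.3551, γ^t·E[r] = 0.355220, running G = 5.676570
t=7: π = [0.2784, 0.2472, 0.1278, 0.3466], E[r] = 1.3551, γ^t·E[r] = 0.284185, running G = 5.960755

G = 5.9608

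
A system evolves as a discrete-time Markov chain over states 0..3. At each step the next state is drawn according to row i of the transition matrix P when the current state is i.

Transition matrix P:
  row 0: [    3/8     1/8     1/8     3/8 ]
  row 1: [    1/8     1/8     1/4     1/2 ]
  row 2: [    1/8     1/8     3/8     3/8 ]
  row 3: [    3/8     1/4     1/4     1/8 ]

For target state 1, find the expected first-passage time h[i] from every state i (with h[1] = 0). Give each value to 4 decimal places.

First-step conditioning: h[1] = 0; for i ≠ 1, h[i] = 1 + Σ_k P[i][k]·h[k].
  h[0] = 1 + 3/8·h[0] + 1/8·h[2] + 3/8·h[3]
  h[2] = 1 + 1/8·h[0] + 3/8·h[2] + 3/8·h[3]
  h[3] = 1 + 3/8·h[0] + 1/4·h[2] + 1/8·h[3]
Solving the 3×3 linear system over states ≠ 1 gives exactly h = [80/13, 0, 80/13, 72/13] (h[1] = 0 is the target).

h = [6.1538, 0.0000, 6.1538, 5.5385]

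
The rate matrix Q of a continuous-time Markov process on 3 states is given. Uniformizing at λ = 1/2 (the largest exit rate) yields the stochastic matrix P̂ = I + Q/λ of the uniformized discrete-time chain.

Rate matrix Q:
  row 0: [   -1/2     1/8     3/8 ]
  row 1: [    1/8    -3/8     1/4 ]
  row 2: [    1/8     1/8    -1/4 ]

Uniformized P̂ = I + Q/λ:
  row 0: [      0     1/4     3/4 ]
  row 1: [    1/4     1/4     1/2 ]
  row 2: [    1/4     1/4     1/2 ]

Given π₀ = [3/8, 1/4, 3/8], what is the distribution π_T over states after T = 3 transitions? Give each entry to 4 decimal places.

π = [0.1973, 0.2500, 0.5527]

t=0: π = [0.3750, 0.2500, 0.3750]
t=1: π = [0.1563, 0.2500, 0.5938]
t=2: π = [0.2109, 0.2500, 0.5391]
t=3: π = [0.1973, 0.2500, 0.5527]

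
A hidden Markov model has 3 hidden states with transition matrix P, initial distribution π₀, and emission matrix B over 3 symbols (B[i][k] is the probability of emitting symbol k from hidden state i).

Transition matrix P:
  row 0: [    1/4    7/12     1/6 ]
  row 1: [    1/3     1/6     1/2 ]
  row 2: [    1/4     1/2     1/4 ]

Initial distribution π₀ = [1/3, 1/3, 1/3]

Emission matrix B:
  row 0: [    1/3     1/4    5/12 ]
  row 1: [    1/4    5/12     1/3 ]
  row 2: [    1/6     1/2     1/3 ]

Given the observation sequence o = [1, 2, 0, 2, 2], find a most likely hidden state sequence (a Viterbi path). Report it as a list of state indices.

t=0: δ = [8.333e-02, 1.389e-01, 1.667e-01]  (obs o_0=1)
t=1: δ = [1.929e-02, 2.778e-02, 2.315e-02]  ψ = [1, 2, 1]  (obs o_1=2)
t=2: δ = [3.086e-03, 2.894e-03, 2.315e-03]  ψ = [1, 2, 1]  (obs o_2=0)
t=3: δ = [4.019e-04, 6.001e-04, 4.823e-04]  ψ = [1, 0, 1]  (obs o_3=2)
t=4: δ = [8.335e-05, 8.038e-05, 1.000e-04]  ψ = [1, 2, 1]  (obs o_4=2)
backtrack: best end state = 2; path = [2, 1, 0, 1, 2]

path = [2, 1, 0, 1, 2]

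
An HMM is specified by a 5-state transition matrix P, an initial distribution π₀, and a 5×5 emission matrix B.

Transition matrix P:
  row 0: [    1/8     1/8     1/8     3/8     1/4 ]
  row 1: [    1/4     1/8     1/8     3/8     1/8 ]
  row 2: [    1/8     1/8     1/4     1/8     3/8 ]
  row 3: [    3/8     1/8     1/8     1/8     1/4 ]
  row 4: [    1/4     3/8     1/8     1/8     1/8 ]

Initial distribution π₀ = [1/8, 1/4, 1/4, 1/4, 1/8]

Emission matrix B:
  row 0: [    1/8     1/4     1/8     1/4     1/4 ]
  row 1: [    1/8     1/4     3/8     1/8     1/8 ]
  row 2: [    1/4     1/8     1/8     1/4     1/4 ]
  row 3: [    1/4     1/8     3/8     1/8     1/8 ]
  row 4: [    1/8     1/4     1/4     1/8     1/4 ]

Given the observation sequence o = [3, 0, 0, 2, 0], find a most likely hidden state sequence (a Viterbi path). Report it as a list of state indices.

t=0: δ = [3.125e-02, 3.125e-02, 6.250e-02, 3.125e-02, 1.562e-02]  (obs o_0=3)
t=1: δ = [1.465e-03, 9.766e-04, 3.906e-03, 2.930e-03, 2.930e-03]  ψ = [3, 2, 2, 0, 2]  (obs o_1=0)
t=2: δ = [1.373e-04, 1.373e-04, 2.441e-04, 1.373e-04, 1.831e-04]  ψ = [3, 4, 2, 0, 2]  (obs o_2=0)
t=3: δ = [6.437e-06, 2.575e-05, 7.629e-06, 1.931e-05, 2.289e-05]  ψ = [3, 4, 2, 0, 2]  (obs o_3=2)
t=4: δ = [9.052e-07, 1.073e-06, 8.047e-07, 2.414e-06, 6.035e-07]  ψ = [3, 4, 1, 1, 3]  (obs o_4=0)
backtrack: best end state = 3; path = [2, 2, 4, 1, 3]

path = [2, 2, 4, 1, 3]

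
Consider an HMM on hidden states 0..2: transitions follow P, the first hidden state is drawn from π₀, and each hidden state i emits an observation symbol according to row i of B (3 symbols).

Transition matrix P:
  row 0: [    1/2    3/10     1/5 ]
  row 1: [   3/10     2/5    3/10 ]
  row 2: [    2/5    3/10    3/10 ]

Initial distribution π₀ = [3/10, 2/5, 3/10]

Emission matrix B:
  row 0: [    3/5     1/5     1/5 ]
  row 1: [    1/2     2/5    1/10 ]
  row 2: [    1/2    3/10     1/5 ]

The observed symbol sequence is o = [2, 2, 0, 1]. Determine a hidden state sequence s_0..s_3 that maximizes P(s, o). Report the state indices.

t=0: δ = [6.000e-02, 4.000e-02, 6.000e-02]  (obs o_0=2)
t=1: δ = [6.000e-03, 1.800e-03, 3.600e-03]  ψ = [0, 0, 2]  (obs o_1=2)
t=2: δ = [1.800e-03, 9.000e-04, 6.000e-04]  ψ = [0, 0, 0]  (obs o_2=0)
t=3: δ = [1.800e-04, 2.160e-04, 1.080e-04]  ψ = [0, 0, 0]  (obs o_3=1)
backtrack: best end state = 1; path = [0, 0, 0, 1]

path = [0, 0, 0, 1]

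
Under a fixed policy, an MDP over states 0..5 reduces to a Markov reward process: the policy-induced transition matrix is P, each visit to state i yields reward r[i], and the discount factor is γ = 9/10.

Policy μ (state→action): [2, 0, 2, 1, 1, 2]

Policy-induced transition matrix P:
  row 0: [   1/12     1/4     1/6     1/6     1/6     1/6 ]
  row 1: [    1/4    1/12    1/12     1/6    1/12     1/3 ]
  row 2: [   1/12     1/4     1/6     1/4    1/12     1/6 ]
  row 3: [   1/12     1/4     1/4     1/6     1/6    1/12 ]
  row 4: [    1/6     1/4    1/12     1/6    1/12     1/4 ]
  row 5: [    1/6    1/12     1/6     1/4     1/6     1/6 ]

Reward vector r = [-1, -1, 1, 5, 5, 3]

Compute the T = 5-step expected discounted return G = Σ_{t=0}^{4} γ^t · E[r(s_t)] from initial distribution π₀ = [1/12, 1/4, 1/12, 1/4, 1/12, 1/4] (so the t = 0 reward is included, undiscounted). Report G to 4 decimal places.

t=0: π = [0.0833, 0.2500, 0.0833, 0.2500, 0.0833, 0.2500], E[r] = 2.1667, γ^t·E[r] = 2.166667, running G = 2.166667
t=1: π = [0.1528, 0.1667, 0.1597, 0.1944, 0.1319, 0.1944], E[r] = 2.0556, γ^t·E[r] = 1.850000, running G = 4.016667
t=2: π = [0.1383, 0.1898, 0.1580, 0.1962, 0.1285, 0.1892], E[r] = 2.0208, γ^t·E[r] = 1.636875, running G = 5.653542
t=3: π = [0.1414, 0.1868, 0.1565, 0.1956, 0.1270, 0.1927], E[r] = 2.0191, γ^t·E[r] = 1.471922, running G = 7.125464
t=4: π = [0.1411, 0.1868, 0.1568, 0.1958, 0.1275, 0.1921], E[r] = 2.0214, γ^t·E[r] = 1.326243, running G = 8.451707

G = 8.4517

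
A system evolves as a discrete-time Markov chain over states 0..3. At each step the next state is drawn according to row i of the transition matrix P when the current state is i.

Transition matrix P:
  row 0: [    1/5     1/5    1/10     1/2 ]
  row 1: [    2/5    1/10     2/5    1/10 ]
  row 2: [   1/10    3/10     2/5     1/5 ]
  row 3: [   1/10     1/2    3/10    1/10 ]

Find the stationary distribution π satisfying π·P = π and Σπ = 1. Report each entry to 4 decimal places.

π = [0.2007, 0.2686, 0.3186, 0.2121]

Balance equations π_j = Σ_i π_i·P[i][j]:
  π_0 = 1/5·π_0 + 2/5·π_1 + 1/10·π_2 + 1/10·π_3
  π_1 = 1/5·π_0 + 1/10·π_1 + 3/10·π_2 + 1/2·π_3
  π_2 = 1/10·π_0 + 2/5·π_1 + 2/5·π_2 + 3/10·π_3
  normalize: π_0 + π_1 + π_2 + π_3 = 1
Solving the linear system gives exactly π = [245/1221, 328/1221, 389/1221, 7/33].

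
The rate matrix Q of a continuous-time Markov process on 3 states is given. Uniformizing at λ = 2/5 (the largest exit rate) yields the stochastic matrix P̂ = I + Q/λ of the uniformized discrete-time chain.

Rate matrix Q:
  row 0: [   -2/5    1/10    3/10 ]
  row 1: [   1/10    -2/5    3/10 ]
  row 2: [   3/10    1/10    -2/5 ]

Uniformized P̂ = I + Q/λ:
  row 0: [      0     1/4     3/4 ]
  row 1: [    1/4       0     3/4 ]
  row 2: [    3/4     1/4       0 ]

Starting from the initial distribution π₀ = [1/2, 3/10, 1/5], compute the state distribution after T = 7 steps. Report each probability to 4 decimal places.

t=0: π = [0.5000, 0.3000, 0.2000]
t=1: π = [0.2250, 0.1750, 0.6000]
t=2: π = [0.4938, 0.2063, 0.3000]
t=3: π = [0.2766, 0.1984, 0.5250]
t=4: π = [0.4434, 0.2004, 0.3563]
t=5: π = [0.3173, 0.1999, 0.4828]
t=6: π = [0.4121, 0.2000, 0.3879]
t=7: π = [0.3409, 0.2000, 0.4591]

π = [0.3409, 0.2000, 0.4591]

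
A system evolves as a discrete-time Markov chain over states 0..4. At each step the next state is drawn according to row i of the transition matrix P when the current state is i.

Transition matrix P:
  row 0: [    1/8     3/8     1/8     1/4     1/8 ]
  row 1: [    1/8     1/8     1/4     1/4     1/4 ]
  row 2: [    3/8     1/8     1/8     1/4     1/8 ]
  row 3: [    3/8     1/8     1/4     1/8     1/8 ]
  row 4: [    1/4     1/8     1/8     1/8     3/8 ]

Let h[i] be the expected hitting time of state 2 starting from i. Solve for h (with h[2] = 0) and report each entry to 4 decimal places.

First-step conditioning: h[2] = 0; for i ≠ 2, h[i] = 1 + Σ_k P[i][k]·h[k].
  h[0] = 1 + 1/8·h[0] + 3/8·h[1] + 1/4·h[3] + 1/8·h[4]
  h[1] = 1 + 1/8·h[0] + 1/8·h[1] + 1/4·h[3] + 1/4·h[4]
  h[3] = 1 + 3/8·h[0] + 1/8·h[1] + 1/8·h[3] + 1/8·h[4]
  h[4] = 1 + 1/4·h[0] + 1/8·h[1] + 1/8·h[3] + 3/8·h[4]
Solving the 4×4 linear system over states ≠ 2 gives exactly h = [4448/789, 4024/789, 0, 4048/789, 1552/263] (h[2] = 0 is the target).

h = [5.6375, 5.1001, 0.0000, 5.1305, 5.9011]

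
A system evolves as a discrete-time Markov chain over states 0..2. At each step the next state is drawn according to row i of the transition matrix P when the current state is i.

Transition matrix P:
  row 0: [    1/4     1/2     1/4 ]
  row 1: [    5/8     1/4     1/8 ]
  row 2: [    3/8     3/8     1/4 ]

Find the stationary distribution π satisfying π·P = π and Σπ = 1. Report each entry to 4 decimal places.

π = [0.4177, 0.3797, 0.2025]

Balance equations π_j = Σ_i π_i·P[i][j]:
  π_0 = 1/4·π_0 + 5/8·π_1 + 3/8·π_2
  π_1 = 1/2·π_0 + 1/4·π_1 + 3/8·π_2
  normalize: π_0 + π_1 + π_2 = 1
Solving the linear system gives exactly π = [33/79, 30/79, 16/79].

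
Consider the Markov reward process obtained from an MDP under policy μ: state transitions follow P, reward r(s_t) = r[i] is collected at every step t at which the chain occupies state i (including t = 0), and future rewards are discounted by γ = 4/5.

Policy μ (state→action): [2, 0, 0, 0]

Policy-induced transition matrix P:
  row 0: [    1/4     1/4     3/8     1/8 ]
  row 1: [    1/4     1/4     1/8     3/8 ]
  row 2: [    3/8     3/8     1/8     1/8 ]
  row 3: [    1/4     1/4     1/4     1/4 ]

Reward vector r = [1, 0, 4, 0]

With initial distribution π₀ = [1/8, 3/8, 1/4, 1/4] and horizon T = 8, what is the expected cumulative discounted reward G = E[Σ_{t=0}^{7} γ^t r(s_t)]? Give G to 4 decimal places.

G = 4.7122

t=0: π = [0.1250, 0.3750, 0.2500, 0.2500], E[r] = 1.1250, γ^t·E[r] = 1.125000, running G = 1.125000
t=1: π = [0.2813, 0.2813, 0.1875, 0.2500], E[r] = 1.0313, γ^t·E[r] = 0.825000, running G = 1.950000
t=2: π = [0.2734, 0.2734, 0.2266, 0.2266], E[r] = 1.1797, γ^t·E[r] = 0.755000, running G = 2.705000
t=3: π = [0.2783, 0.2783, 0.2217, 0.2217], E[r] = 1.1650, γ^t·E[r] = 0.596500, running G = 3.301500
t=4: π = [0.2777, 0.2777, 0.2223, 0.2223], E[r] = 1.1669, γ^t·E[r] = 0.477950, running G = 3.779450
t=5: π = [0.2778, 0.2778, 0.2222, 0.2222], E[r] = 1.1666, γ^t·E[r] = 0.382285, running G = 4.161735
t=6: π = [0.2778, 0.2778, 0.2222, 0.2222], E[r] = 1.1667, γ^t·E[r] = 0.305836, running G = 4.467571
t=7: π = [0.2778, 0.2778, 0.2222, 0.2222], E[r] = 1.1667, γ^t·E[r] = 0.244668, running G = 4.712238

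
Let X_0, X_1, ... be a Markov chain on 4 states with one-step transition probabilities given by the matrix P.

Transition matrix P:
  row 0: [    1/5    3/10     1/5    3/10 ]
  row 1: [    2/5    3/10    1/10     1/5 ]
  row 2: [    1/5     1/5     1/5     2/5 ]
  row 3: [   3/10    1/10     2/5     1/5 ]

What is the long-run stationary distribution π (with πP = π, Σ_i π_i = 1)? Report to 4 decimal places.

π = [0.2718, 0.2220, 0.2325, 0.2737]

Balance equations π_j = Σ_i π_i·P[i][j]:
  π_0 = 1/5·π_0 + 2/5·π_1 + 1/5·π_2 + 3/10·π_3
  π_1 = 3/10·π_0 + 3/10·π_1 + 1/5·π_2 + 1/10·π_3
  π_2 = 1/5·π_0 + 1/10·π_1 + 1/5·π_2 + 2/5·π_3
  normalize: π_0 + π_1 + π_2 + π_3 = 1
Solving the linear system gives exactly π = [284/1045, 232/1045, 243/1045, 26/95].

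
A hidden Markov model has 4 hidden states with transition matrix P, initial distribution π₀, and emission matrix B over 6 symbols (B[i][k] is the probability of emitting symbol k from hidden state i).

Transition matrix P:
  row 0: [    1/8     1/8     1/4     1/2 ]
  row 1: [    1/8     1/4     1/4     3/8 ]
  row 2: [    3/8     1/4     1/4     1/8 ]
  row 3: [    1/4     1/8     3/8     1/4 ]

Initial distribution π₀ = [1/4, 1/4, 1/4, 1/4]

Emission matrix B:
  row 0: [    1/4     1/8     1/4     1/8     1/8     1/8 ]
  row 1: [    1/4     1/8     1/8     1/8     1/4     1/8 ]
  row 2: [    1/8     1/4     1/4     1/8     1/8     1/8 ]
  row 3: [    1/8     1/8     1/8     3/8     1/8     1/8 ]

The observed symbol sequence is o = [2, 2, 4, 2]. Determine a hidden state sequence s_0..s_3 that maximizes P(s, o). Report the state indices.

t=0: δ = [6.250e-02, 3.125e-02, 6.250e-02, 3.125e-02]  (obs o_0=2)
t=1: δ = [5.859e-03, 1.953e-03, 3.906e-03, 3.906e-03]  ψ = [2, 2, 0, 0]  (obs o_1=2)
t=2: δ = [1.831e-04, 2.441e-04, 1.831e-04, 3.662e-04]  ψ = [2, 2, 0, 0]  (obs o_2=4)
t=3: δ = [2.289e-05, 7.629e-06, 3.433e-05, 1.144e-05]  ψ = [3, 1, 3, 0]  (obs o_3=2)
backtrack: best end state = 2; path = [2, 0, 3, 2]

path = [2, 0, 3, 2]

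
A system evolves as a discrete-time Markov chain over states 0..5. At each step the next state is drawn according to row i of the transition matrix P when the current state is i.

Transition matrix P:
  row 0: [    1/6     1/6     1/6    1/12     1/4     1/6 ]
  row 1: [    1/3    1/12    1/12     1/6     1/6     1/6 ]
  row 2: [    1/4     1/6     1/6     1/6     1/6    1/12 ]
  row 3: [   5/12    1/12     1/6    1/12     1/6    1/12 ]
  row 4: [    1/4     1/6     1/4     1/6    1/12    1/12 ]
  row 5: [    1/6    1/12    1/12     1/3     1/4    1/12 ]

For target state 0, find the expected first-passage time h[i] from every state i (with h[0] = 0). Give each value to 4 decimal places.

h = [0.0000, 3.2988, 3.5546, 3.0274, 3.5546, 3.7843]

First-step conditioning: h[0] = 0; for i ≠ 0, h[i] = 1 + Σ_k P[i][k]·h[k].
  h[1] = 1 + 1/12·h[1] + 1/12·h[2] + 1/6·h[3] + 1/6·h[4] + 1/6·h[5]
  h[2] = 1 + 1/6·h[1] + 1/6·h[2] + 1/6·h[3] + 1/6·h[4] + 1/12·h[5]
  h[3] = 1 + 1/12·h[1] + 1/6·h[2] + 1/12·h[3] + 1/6·h[4] + 1/12·h[5]
  h[4] = 1 + 1/6·h[1] + 1/4·h[2] + 1/6·h[3] + 1/12·h[4] + 1/12·h[5]
  h[5] = 1 + 1/12·h[1] + 1/12·h[2] + 1/3·h[3] + 1/4·h[4] + 1/12·h[5]
Solving the 5×5 linear system over states ≠ 0 gives exactly h = [0, 7584/2299, 8172/2299, 6960/2299, 8172/2299, 8700/2299] (h[0] = 0 is the target).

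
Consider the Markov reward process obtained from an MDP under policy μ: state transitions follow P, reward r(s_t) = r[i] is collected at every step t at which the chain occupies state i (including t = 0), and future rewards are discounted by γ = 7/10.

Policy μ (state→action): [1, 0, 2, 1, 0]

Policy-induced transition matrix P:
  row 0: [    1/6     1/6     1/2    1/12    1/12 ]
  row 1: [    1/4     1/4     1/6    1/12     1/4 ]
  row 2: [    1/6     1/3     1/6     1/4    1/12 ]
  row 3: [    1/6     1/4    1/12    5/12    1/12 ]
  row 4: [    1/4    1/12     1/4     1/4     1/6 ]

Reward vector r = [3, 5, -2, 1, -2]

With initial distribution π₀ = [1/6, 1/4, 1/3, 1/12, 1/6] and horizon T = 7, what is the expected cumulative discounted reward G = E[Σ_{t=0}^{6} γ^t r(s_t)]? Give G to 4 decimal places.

G = 3.3789

t=0: π = [0.1667, 0.2500, 0.3333, 0.0833, 0.1667], E[r] = 0.8333, γ^t·E[r] = 0.833333, running G = 0.833333
t=1: π = [0.2014, 0.2361, 0.2292, 0.1944, 0.1389], E[r] = 1.2431, γ^t·E[r] = 0.870139, running G = 1.703472
t=2: π = [0.1979, 0.2292, 0.2292, 0.2095, 0.1343], E[r] = 1.2222, γ^t·E[r] = 0.598889, running G = 2.302361
t=3: π = [0.1970, 0.2302, 0.2264, 0.2137, 0.1327], E[r] = 1.2376, γ^t·E[r] = 0.424482, running G = 2.726843
t=4: π = [0.1969, 0.2303, 0.2256, 0.2144, 0.1328], E[r] = 1.2402, γ^t·E[r] = 0.297763, running G = 3.024606
t=5: π = [0.1969, 0.2303, 0.2255, 0.2145, 0.1328], E[r] = 1.2400, γ^t·E[r] = 0.208413, running G = 3.233019
t=6: π = [0.1969, 0.2303, 0.2255, 0.2146, 0.1328], E[r] = 1.2400, γ^t·E[r] = 0.145888, running G = 3.378907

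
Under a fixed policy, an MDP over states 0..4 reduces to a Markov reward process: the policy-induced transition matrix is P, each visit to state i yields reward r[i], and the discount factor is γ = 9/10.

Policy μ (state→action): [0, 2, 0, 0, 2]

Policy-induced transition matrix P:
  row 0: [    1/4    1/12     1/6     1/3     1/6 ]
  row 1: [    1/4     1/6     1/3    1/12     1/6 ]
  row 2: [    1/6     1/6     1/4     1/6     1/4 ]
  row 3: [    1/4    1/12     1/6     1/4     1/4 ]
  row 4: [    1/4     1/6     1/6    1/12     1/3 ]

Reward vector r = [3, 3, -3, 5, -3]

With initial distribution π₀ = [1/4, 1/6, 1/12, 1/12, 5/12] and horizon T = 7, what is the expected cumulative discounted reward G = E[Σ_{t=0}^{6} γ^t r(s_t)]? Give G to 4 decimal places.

G = 3.0758

t=0: π = [0.2500, 0.1667, 0.0833, 0.0833, 0.4167], E[r] = 0.1667, γ^t·E[r] = 0.166667, running G = 0.166667
t=1: π = [0.2431, 0.1389, 0.2014, 0.1667, 0.2500], E[r] = 0.6250, γ^t·E[r] = 0.562500, running G = 0.729167
t=2: π = [0.2332, 0.1325, 0.2066, 0.1887, 0.2390], E[r] = 0.7037, γ^t·E[r] = 0.570000, running G = 1.299167
t=3: π = [0.2328, 0.1315, 0.2060, 0.1903, 0.2394], E[r] = 0.7081, γ^t·E[r] = 0.516234, running G = 1.815401
t=4: π = [0.2328, 0.1314, 0.2057, 0.1904, 0.2396], E[r] = 0.7088, γ^t·E[r] = 0.465012, running G = 2.280413
t=5: π = [0.2329, 0.1314, 0.2057, 0.1904, 0.2396], E[r] = 0.7089, γ^t·E[r] = 0.418590, running G = 2.699003
t=6: π = [0.2329, 0.1314, 0.2057, 0.1904, 0.2396], E[r] = 0.7089, γ^t·E[r] = 0.376749, running G = 3.075752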